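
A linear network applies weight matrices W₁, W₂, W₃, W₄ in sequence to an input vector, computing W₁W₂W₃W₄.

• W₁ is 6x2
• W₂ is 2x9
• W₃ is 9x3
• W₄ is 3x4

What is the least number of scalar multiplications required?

126

Adjacent pairs: W₁W₂ = 6·2·9 = 108; W₂W₃ = 2·9·3 = 54; W₃W₄ = 9·3·4 = 108.
Length 3: W₁..W₃: k=1: 0+54+6·2·3=90; k=2: 108+0+6·9·3=270 → min 90 | W₂..W₄: k=2: 0+108+2·9·4=180; k=3: 54+0+2·3·4=78 → min 78.
Length 4: W₁..W₄: k=1: 0+78+6·2·4=126; k=2: 108+108+6·9·4=432; k=3: 90+0+6·3·4=162 → min 126.
Optimal order: (W₁((W₂W₃)W₄)) with cost 126.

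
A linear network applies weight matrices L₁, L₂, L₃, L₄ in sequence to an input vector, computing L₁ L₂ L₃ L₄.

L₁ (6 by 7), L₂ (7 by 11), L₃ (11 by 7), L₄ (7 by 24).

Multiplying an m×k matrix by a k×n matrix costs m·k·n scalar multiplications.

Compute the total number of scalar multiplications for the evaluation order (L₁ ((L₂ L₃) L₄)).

2723

(L₂ L₃): 7×11 by 11×7 → 7×7, cost 7·11·7 = 539
((L₂ L₃) L₄): 7×7 by 7×24 → 7×24, cost 7·7·24 = 1176; cumulative 1715
(L₁ ((L₂ L₃) L₄)): 6×7 by 7×24 → 6×24, cost 6·7·24 = 1008; cumulative 2723
Total: 2723 scalar multiplications.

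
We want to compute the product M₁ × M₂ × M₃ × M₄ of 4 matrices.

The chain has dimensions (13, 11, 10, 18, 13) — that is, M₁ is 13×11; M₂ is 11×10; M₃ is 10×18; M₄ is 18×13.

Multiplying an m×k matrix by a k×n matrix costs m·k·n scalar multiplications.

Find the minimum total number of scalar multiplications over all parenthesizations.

5460

Adjacent pairs: M₁M₂ = 13·11·10 = 1430; M₂M₃ = 11·10·18 = 1980; M₃M₄ = 10·18·13 = 2340.
Length 3: M₁..M₃: k=1: 0+1980+13·11·18=4554; k=2: 1430+0+13·10·18=3770 → min 3770 | M₂..M₄: k=2: 0+2340+11·10·13=3770; k=3: 1980+0+11·18·13=4554 → min 3770.
Length 4: M₁..M₄: k=1: 0+3770+13·11·13=5629; k=2: 1430+2340+13·10·13=5460; k=3: 3770+0+13·18·13=6812 → min 5460.
Optimal order: ((M₁ × M₂) × (M₃ × M₄)) with cost 5460.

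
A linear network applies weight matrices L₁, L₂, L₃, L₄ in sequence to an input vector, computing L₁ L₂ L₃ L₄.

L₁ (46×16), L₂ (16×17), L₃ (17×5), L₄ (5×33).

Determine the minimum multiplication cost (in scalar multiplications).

Adjacent pairs: L₁L₂ = 46·16·17 = 12512; L₂L₃ = 16·17·5 = 1360; L₃L₄ = 17·5·33 = 2805.
Length 3: L₁..L₃: k=1: 0+1360+46·16·5=5040; k=2: 12512+0+46·17·5=16422 → min 5040 | L₂..L₄: k=2: 0+2805+16·17·33=11781; k=3: 1360+0+16·5·33=4000 → min 4000.
Length 4: L₁..L₄: k=1: 0+4000+46·16·33=28288; k=2: 12512+2805+46·17·33=41123; k=3: 5040+0+46·5·33=12630 → min 12630.
Optimal order: ((L₁ (L₂ L₃)) L₄) with cost 12630.

12630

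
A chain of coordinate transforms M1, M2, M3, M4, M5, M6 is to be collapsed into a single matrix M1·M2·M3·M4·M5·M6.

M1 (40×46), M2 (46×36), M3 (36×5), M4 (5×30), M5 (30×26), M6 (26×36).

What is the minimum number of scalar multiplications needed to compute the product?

33260

Adjacent pairs: M1M2 = 40·46·36 = 66240; M2M3 = 46·36·5 = 8280; M3M4 = 36·5·30 = 5400; M4M5 = 5·30·26 = 3900; M5M6 = 30·26·36 = 28080.
Length 3: M1..M3: k=1: 0+8280+40·46·5=17480; k=2: 66240+0+40·36·5=73440 → min 17480 | M2..M4: k=2: 0+5400+46·36·30=55080; k=3: 8280+0+46·5·30=15180 → min 15180 | M3..M5: k=3: 0+3900+36·5·26=8580; k=4: 5400+0+36·30·26=33480 → min 8580 | M4..M6: k=4: 0+28080+5·30·36=33480; k=5: 3900+0+5·26·36=8580 → min 8580.
Length 4: M1..M4: k=1: 0+15180+40·46·30=70380; k=2: 66240+5400+40·36·30=114840; k=3: 17480+0+40·5·30=23480 → min 23480 | M2..M5: k=2: 0+8580+46·36·26=51636; k=3: 8280+3900+46·5·26=18160; k=4: 15180+0+46·30·26=51060 → min 18160 | M3..M6: k=3: 0+8580+36·5·36=15060; k=4: 5400+28080+36·30·36=72360; k=5: 8580+0+36·26·36=42276 → min 15060.
Length 5: M1..M5: k=1: 0+18160+40·46·26=66000; k=2: 66240+8580+40·36·26=112260; k=3: 17480+3900+40·5·26=26580; k=4: 23480+0+40·30·26=54680 → min 26580 | M2..M6: k=2: 0+15060+46·36·36=74676; k=3: 8280+8580+46·5·36=25140; k=4: 15180+28080+46·30·36=92940; k=5: 18160+0+46·26·36=61216 → min 25140.
Length 6: M1..M6: k=1: 0+25140+40·46·36=91380; k=2: 66240+15060+40·36·36=133140; k=3: 17480+8580+40·5·36=33260; k=4: 23480+28080+40·30·36=94760; k=5: 26580+0+40·26·36=64020 → min 33260.
Optimal order: ((M1·(M2·M3))·((M4·M5)·M6)) with cost 33260.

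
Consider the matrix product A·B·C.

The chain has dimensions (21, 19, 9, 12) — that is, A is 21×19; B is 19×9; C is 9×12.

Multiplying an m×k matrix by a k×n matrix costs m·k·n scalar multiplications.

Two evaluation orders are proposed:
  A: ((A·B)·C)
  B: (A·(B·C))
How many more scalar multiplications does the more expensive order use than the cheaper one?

Order A = ((A·B)·C): (A·B): 21×19 by 19×9 → 21×9, cost 21·19·9 = 3591; ((A·B)·C): 21×9 by 9×12 → 21×12, cost 21·9·12 = 2268; cumulative 5859. Total 5859.
Order B = (A·(B·C)): (B·C): 19×9 by 9×12 → 19×12, cost 19·9·12 = 2052; (A·(B·C)): 21×19 by 19×12 → 21×12, cost 21·19·12 = 4788; cumulative 6840. Total 6840.
Difference: |5859 − 6840| = 981.

981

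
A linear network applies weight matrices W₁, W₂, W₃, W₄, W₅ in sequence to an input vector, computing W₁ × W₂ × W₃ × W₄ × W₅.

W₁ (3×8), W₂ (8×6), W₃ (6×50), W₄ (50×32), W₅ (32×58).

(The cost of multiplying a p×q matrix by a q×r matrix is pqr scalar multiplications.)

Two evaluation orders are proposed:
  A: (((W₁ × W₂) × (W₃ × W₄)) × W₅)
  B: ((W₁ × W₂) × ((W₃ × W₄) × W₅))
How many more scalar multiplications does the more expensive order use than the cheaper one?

6036

Order A = (((W₁ × W₂) × (W₃ × W₄)) × W₅): (W₁ × W₂): 3×8 by 8×6 → 3×6, cost 3·8·6 = 144; (W₃ × W₄): 6×50 by 50×32 → 6×32, cost 6·50·32 = 9600; ((W₁ × W₂) × (W₃ × W₄)): 3×6 by 6×32 → 3×32, cost 3·6·32 = 576; cumulative 10320; (((W₁ × W₂) × (W₃ × W₄)) × W₅): 3×32 by 32×58 → 3×58, cost 3·32·58 = 5568; cumulative 15888. Total 15888.
Order B = ((W₁ × W₂) × ((W₃ × W₄) × W₅)): (W₁ × W₂): 3×8 by 8×6 → 3×6, cost 3·8·6 = 144; (W₃ × W₄): 6×50 by 50×32 → 6×32, cost 6·50·32 = 9600; ((W₃ × W₄) × W₅): 6×32 by 32×58 → 6×58, cost 6·32·58 = 11136; cumulative 20736; ((W₁ × W₂) × ((W₃ × W₄) × W₅)): 3×6 by 6×58 → 3×58, cost 3·6·58 = 1044; cumulative 21924. Total 21924.
Difference: |15888 − 21924| = 6036.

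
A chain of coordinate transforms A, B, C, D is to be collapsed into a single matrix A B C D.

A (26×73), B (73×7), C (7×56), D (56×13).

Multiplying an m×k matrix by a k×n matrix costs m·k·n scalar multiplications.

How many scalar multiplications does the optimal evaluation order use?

20748

Adjacent pairs: AB = 26·73·7 = 13286; BC = 73·7·56 = 28616; CD = 7·56·13 = 5096.
Length 3: A..C: k=1: 0+28616+26·73·56=134904; k=2: 13286+0+26·7·56=23478 → min 23478 | B..D: k=2: 0+5096+73·7·13=11739; k=3: 28616+0+73·56·13=81760 → min 11739.
Length 4: A..D: k=1: 0+11739+26·73·13=36413; k=2: 13286+5096+26·7·13=20748; k=3: 23478+0+26·56·13=42406 → min 20748.
Optimal order: ((A B) (C D)) with cost 20748.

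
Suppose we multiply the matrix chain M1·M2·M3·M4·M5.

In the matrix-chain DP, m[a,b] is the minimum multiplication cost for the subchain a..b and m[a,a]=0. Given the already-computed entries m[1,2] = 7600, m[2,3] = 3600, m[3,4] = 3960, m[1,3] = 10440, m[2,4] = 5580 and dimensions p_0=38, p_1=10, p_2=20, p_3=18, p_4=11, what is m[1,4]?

m[1,4] = min over k∈[1,3] of m[1,k]+m[k+1,4]+p_{0}·p_k·p_{4}.
k=1: 0 + 5580 + 38·10·11 = 9760; k=2: 7600 + 3960 + 38·20·11 = 19920; k=3: 10440 + 0 + 38·18·11 = 17964.
Minimum: 9760 at k=1.

9760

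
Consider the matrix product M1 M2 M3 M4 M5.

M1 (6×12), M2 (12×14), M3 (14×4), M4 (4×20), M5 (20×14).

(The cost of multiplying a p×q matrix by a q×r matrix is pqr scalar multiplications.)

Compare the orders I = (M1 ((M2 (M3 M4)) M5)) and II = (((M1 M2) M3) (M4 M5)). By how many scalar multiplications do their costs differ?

Order I = (M1 ((M2 (M3 M4)) M5)): (M3 M4): 14×4 by 4×20 → 14×20, cost 14·4·20 = 1120; (M2 (M3 M4)): 12×14 by 14×20 → 12×20, cost 12·14·20 = 3360; cumulative 4480; ((M2 (M3 M4)) M5): 12×20 by 20×14 → 12×14, cost 12·20·14 = 3360; cumulative 7840; (M1 ((M2 (M3 M4)) M5)): 6×12 by 12×14 → 6×14, cost 6·12·14 = 1008; cumulative 8848. Total 8848.
Order II = (((M1 M2) M3) (M4 M5)): (M1 M2): 6×12 by 12×14 → 6×14, cost 6·12·14 = 1008; ((M1 M2) M3): 6×14 by 14×4 → 6×4, cost 6·14·4 = 336; cumulative 1344; (M4 M5): 4×20 by 20×14 → 4×14, cost 4·20·14 = 1120; (((M1 M2) M3) (M4 M5)): 6×4 by 4×14 → 6×14, cost 6·4·14 = 336; cumulative 2800. Total 2800.
Difference: |8848 − 2800| = 6048.

6048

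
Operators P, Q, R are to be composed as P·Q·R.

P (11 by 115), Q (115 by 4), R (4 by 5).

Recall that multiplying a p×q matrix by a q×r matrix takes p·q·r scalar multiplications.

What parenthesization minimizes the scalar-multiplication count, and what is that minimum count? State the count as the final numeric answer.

(P·(Q·R)): cost 8625.
((P·Q)·R): cost 5280.
Optimal: ((P·Q)·R) with cost 5280.

5280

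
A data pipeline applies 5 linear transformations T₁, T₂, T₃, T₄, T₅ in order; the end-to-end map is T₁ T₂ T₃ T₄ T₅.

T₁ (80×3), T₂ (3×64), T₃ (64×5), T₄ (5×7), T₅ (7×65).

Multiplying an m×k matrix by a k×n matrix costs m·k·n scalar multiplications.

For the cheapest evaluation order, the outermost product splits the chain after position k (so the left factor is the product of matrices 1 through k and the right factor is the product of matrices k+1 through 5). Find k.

1

Adjacent pairs: T₁T₂ = 80·3·64 = 15360; T₂T₃ = 3·64·5 = 960; T₃T₄ = 64·5·7 = 2240; T₄T₅ = 5·7·65 = 2275.
Length 3: T₁..T₃: k=1: 0+960+80·3·5=2160; k=2: 15360+0+80·64·5=40960 → min 2160 | T₂..T₄: k=2: 0+2240+3·64·7=3584; k=3: 960+0+3·5·7=1065 → min 1065 | T₃..T₅: k=3: 0+2275+64·5·65=23075; k=4: 2240+0+64·7·65=31360 → min 23075.
Length 4: T₁..T₄: k=1: 0+1065+80·3·7=2745; k=2: 15360+2240+80·64·7=53440; k=3: 2160+0+80·5·7=4960 → min 2745 | T₂..T₅: k=2: 0+23075+3·64·65=35555; k=3: 960+2275+3·5·65=4210; k=4: 1065+0+3·7·65=2430 → min 2430.
Top-level splits: k=1: (T₁..T₁)·(T₂..T₅) → 0+2430+80·3·65 = 18030; k=2: (T₁..T₂)·(T₃..T₅) → 15360+23075+80·64·65 = 371235; k=3: (T₁..T₃)·(T₄..T₅) → 2160+2275+80·5·65 = 30435; k=4: (T₁..T₄)·(T₅..T₅) → 2745+0+80·7·65 = 39145.
Best split is after T₁, i.e. k = 1.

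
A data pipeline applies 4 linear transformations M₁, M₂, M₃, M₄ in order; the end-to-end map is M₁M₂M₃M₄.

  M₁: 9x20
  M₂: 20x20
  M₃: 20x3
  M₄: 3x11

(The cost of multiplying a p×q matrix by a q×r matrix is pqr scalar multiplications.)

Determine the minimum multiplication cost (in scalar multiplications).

Adjacent pairs: M₁M₂ = 9·20·20 = 3600; M₂M₃ = 20·20·3 = 1200; M₃M₄ = 20·3·11 = 660.
Length 3: M₁..M₃: k=1: 0+1200+9·20·3=1740; k=2: 3600+0+9·20·3=4140 → min 1740 | M₂..M₄: k=2: 0+660+20·20·11=5060; k=3: 1200+0+20·3·11=1860 → min 1860.
Length 4: M₁..M₄: k=1: 0+1860+9·20·11=3840; k=2: 3600+660+9·20·11=6240; k=3: 1740+0+9·3·11=2037 → min 2037.
Optimal order: ((M₁(M₂M₃))M₄) with cost 2037.

2037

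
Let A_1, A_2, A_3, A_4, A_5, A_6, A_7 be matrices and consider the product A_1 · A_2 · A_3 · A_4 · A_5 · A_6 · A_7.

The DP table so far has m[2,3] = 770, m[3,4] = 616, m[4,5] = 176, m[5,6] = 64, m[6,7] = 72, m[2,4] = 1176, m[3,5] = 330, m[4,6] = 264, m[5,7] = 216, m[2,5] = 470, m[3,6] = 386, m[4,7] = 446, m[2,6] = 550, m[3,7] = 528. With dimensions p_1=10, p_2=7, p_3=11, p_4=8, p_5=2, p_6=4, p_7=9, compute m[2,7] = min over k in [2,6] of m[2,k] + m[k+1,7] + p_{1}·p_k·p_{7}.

m[2,7] = min over k∈[2,6] of m[2,k]+m[k+1,7]+p_{1}·p_k·p_{7}.
k=2: 0 + 528 + 10·7·9 = 1158; k=3: 770 + 446 + 10·11·9 = 2206; k=4: 1176 + 216 + 10·8·9 = 2112; k=5: 470 + 72 + 10·2·9 = 722; k=6: 550 + 0 + 10·4·9 = 910.
Minimum: 722 at k=5.

722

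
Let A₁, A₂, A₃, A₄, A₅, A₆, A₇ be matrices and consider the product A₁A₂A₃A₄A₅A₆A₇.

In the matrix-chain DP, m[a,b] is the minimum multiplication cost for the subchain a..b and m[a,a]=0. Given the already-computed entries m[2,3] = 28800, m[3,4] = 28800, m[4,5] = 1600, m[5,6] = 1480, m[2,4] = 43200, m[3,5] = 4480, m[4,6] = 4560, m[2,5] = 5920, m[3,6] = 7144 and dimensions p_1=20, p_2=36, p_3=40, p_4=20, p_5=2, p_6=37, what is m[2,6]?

7400

m[2,6] = min over k∈[2,5] of m[2,k]+m[k+1,6]+p_{1}·p_k·p_{6}.
k=2: 0 + 7144 + 20·36·37 = 33784; k=3: 28800 + 4560 + 20·40·37 = 62960; k=4: 43200 + 1480 + 20·20·37 = 59480; k=5: 5920 + 0 + 20·2·37 = 7400.
Minimum: 7400 at k=5.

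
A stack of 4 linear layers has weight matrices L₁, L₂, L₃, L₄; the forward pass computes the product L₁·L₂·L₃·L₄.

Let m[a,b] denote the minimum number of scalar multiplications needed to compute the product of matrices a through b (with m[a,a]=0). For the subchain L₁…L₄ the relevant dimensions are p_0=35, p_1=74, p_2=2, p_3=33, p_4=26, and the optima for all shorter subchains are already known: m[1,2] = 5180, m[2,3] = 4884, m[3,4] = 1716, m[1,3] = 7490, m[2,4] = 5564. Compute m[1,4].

8716

m[1,4] = min over k∈[1,3] of m[1,k]+m[k+1,4]+p_{0}·p_k·p_{4}.
k=1: 0 + 5564 + 35·74·26 = 72904; k=2: 5180 + 1716 + 35·2·26 = 8716; k=3: 7490 + 0 + 35·33·26 = 37520.
Minimum: 8716 at k=2.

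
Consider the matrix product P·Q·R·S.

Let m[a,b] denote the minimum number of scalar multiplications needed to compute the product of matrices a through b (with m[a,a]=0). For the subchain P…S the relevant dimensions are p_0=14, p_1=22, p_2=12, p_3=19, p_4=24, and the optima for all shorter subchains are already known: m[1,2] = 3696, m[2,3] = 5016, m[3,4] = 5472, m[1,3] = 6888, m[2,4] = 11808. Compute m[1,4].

m[1,4] = min over k∈[1,3] of m[1,k]+m[k+1,4]+p_{0}·p_k·p_{4}.
k=1: 0 + 11808 + 14·22·24 = 19200; k=2: 3696 + 5472 + 14·12·24 = 13200; k=3: 6888 + 0 + 14·19·24 = 13272.
Minimum: 13200 at k=2.

13200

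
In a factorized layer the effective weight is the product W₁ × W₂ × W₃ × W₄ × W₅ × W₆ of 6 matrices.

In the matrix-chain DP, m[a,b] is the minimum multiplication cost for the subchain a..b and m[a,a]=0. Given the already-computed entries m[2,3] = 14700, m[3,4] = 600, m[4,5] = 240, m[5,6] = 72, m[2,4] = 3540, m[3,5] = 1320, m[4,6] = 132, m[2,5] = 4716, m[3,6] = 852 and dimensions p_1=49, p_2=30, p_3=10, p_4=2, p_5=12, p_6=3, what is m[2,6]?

m[2,6] = min over k∈[2,5] of m[2,k]+m[k+1,6]+p_{1}·p_k·p_{6}.
k=2: 0 + 852 + 49·30·3 = 5262; k=3: 14700 + 132 + 49·10·3 = 16302; k=4: 3540 + 72 + 49·2·3 = 3906; k=5: 4716 + 0 + 49·12·3 = 6480.
Minimum: 3906 at k=4.

3906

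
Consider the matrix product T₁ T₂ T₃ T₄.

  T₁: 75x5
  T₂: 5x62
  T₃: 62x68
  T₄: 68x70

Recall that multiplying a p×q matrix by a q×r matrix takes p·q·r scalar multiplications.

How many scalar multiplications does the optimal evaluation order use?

Adjacent pairs: T₁T₂ = 75·5·62 = 23250; T₂T₃ = 5·62·68 = 21080; T₃T₄ = 62·68·70 = 295120.
Length 3: T₁..T₃: k=1: 0+21080+75·5·68=46580; k=2: 23250+0+75·62·68=339450 → min 46580 | T₂..T₄: k=2: 0+295120+5·62·70=316820; k=3: 21080+0+5·68·70=44880 → min 44880.
Length 4: T₁..T₄: k=1: 0+44880+75·5·70=71130; k=2: 23250+295120+75·62·70=643870; k=3: 46580+0+75·68·70=403580 → min 71130.
Optimal order: (T₁ ((T₂ T₃) T₄)) with cost 71130.

71130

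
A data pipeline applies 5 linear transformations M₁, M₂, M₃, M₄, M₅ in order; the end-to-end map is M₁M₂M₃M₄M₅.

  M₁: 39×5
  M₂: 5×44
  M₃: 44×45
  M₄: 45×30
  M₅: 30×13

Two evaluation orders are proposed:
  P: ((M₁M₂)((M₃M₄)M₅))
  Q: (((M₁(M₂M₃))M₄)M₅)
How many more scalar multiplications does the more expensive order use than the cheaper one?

Order P = ((M₁M₂)((M₃M₄)M₅)): (M₁M₂): 39×5 by 5×44 → 39×44, cost 39·5·44 = 8580; (M₃M₄): 44×45 by 45×30 → 44×30, cost 44·45·30 = 59400; ((M₃M₄)M₅): 44×30 by 30×13 → 44×13, cost 44·30·13 = 17160; cumulative 76560; ((M₁M₂)((M₃M₄)M₅)): 39×44 by 44×13 → 39×13, cost 39·44·13 = 22308; cumulative 107448. Total 107448.
Order Q = (((M₁(M₂M₃))M₄)M₅): (M₂M₃): 5×44 by 44×45 → 5×45, cost 5·44·45 = 9900; (M₁(M₂M₃)): 39×5 by 5×45 → 39×45, cost 39·5·45 = 8775; cumulative 18675; ((M₁(M₂M₃))M₄): 39×45 by 45×30 → 39×30, cost 39·45·30 = 52650; cumulative 71325; (((M₁(M₂M₃))M₄)M₅): 39×30 by 30×13 → 39×13, cost 39·30·13 = 15210; cumulative 86535. Total 86535.
Difference: |107448 − 86535| = 20913.

20913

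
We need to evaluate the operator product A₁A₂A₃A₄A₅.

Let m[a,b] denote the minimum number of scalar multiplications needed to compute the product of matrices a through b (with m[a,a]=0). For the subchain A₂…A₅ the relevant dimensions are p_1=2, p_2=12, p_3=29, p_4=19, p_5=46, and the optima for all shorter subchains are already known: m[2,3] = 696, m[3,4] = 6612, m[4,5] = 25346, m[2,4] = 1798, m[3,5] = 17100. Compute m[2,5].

m[2,5] = min over k∈[2,4] of m[2,k]+m[k+1,5]+p_{1}·p_k·p_{5}.
k=2: 0 + 17100 + 2·12·46 = 18204; k=3: 696 + 25346 + 2·29·46 = 28710; k=4: 1798 + 0 + 2·19·46 = 3546.
Minimum: 3546 at k=4.

3546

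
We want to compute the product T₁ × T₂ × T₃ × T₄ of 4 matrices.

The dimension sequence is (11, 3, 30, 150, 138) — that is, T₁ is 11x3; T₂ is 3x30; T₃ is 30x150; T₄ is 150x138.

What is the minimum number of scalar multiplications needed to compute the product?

Adjacent pairs: T₁T₂ = 11·3·30 = 990; T₂T₃ = 3·30·150 = 13500; T₃T₄ = 30·150·138 = 621000.
Length 3: T₁..T₃: k=1: 0+13500+11·3·150=18450; k=2: 990+0+11·30·150=50490 → min 18450 | T₂..T₄: k=2: 0+621000+3·30·138=633420; k=3: 13500+0+3·150·138=75600 → min 75600.
Length 4: T₁..T₄: k=1: 0+75600+11·3·138=80154; k=2: 990+621000+11·30·138=667530; k=3: 18450+0+11·150·138=246150 → min 80154.
Optimal order: (T₁ × ((T₂ × T₃) × T₄)) with cost 80154.

80154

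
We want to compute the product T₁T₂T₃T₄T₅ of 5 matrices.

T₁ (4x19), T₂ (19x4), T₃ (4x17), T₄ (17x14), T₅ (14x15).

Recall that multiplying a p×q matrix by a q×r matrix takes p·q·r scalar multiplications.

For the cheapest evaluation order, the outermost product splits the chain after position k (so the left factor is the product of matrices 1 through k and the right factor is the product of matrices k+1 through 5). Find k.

Adjacent pairs: T₁T₂ = 4·19·4 = 304; T₂T₃ = 19·4·17 = 1292; T₃T₄ = 4·17·14 = 952; T₄T₅ = 17·14·15 = 3570.
Length 3: T₁..T₃: k=1: 0+1292+4·19·17=2584; k=2: 304+0+4·4·17=576 → min 576 | T₂..T₄: k=2: 0+952+19·4·14=2016; k=3: 1292+0+19·17·14=5814 → min 2016 | T₃..T₅: k=3: 0+3570+4·17·15=4590; k=4: 952+0+4·14·15=1792 → min 1792.
Length 4: T₁..T₄: k=1: 0+2016+4·19·14=3080; k=2: 304+952+4·4·14=1480; k=3: 576+0+4·17·14=1528 → min 1480 | T₂..T₅: k=2: 0+1792+19·4·15=2932; k=3: 1292+3570+19·17·15=9707; k=4: 2016+0+19·14·15=6006 → min 2932.
Top-level splits: k=1: (T₁..T₁)·(T₂..T₅) → 0+2932+4·19·15 = 4072; k=2: (T₁..T₂)·(T₃..T₅) → 304+1792+4·4·15 = 2336; k=3: (T₁..T₃)·(T₄..T₅) → 576+3570+4·17·15 = 5166; k=4: (T₁..T₄)·(T₅..T₅) → 1480+0+4·14·15 = 2320.
Best split is after T₄, i.e. k = 4.

4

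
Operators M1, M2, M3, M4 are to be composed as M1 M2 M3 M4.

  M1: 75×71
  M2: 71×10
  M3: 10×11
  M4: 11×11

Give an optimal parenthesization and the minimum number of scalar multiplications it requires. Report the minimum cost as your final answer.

Adjacent pairs: M1M2 = 75·71·10 = 53250; M2M3 = 71·10·11 = 7810; M3M4 = 10·11·11 = 1210.
Length 3: M1..M3: k=1: 0+7810+75·71·11=66385; k=2: 53250+0+75·10·11=61500 → min 61500 | M2..M4: k=2: 0+1210+71·10·11=9020; k=3: 7810+0+71·11·11=16401 → min 9020.
Length 4: M1..M4: k=1: 0+9020+75·71·11=67595; k=2: 53250+1210+75·10·11=62710; k=3: 61500+0+75·11·11=70575 → min 62710.
Optimal parenthesization: ((M1 M2) (M3 M4)) with cost 62710.

62710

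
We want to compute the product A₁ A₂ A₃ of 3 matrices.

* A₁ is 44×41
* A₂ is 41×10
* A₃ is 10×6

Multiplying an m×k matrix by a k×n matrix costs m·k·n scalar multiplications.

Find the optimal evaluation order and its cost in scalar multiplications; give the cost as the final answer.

13284

(A₁ (A₂ A₃)): cost 13284.
((A₁ A₂) A₃): cost 20680.
Optimal: (A₁ (A₂ A₃)) with cost 13284.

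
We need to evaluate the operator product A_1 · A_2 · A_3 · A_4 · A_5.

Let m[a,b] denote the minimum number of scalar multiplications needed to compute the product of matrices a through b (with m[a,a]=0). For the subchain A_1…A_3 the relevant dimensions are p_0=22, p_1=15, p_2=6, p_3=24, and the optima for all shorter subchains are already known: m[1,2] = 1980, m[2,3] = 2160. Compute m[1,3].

5148

m[1,3] = min over k∈[1,2] of m[1,k]+m[k+1,3]+p_{0}·p_k·p_{3}.
k=1: 0 + 2160 + 22·15·24 = 10080; k=2: 1980 + 0 + 22·6·24 = 5148.
Minimum: 5148 at k=2.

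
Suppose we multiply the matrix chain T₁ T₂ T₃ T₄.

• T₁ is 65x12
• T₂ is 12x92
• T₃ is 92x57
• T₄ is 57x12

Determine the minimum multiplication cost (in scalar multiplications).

Adjacent pairs: T₁T₂ = 65·12·92 = 71760; T₂T₃ = 12·92·57 = 62928; T₃T₄ = 92·57·12 = 62928.
Length 3: T₁..T₃: k=1: 0+62928+65·12·57=107388; k=2: 71760+0+65·92·57=412620 → min 107388 | T₂..T₄: k=2: 0+62928+12·92·12=76176; k=3: 62928+0+12·57·12=71136 → min 71136.
Length 4: T₁..T₄: k=1: 0+71136+65·12·12=80496; k=2: 71760+62928+65·92·12=206448; k=3: 107388+0+65·57·12=151848 → min 80496.
Optimal order: (T₁ ((T₂ T₃) T₄)) with cost 80496.

80496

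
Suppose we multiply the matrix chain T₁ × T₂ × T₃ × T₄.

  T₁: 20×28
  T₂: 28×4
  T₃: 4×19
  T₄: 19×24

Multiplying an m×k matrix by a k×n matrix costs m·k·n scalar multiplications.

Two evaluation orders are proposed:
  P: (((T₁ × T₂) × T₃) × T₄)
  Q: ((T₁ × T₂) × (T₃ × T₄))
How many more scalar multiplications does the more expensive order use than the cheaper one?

6896

Order P = (((T₁ × T₂) × T₃) × T₄): (T₁ × T₂): 20×28 by 28×4 → 20×4, cost 20·28·4 = 2240; ((T₁ × T₂) × T₃): 20×4 by 4×19 → 20×19, cost 20·4·19 = 1520; cumulative 3760; (((T₁ × T₂) × T₃) × T₄): 20×19 by 19×24 → 20×24, cost 20·19·24 = 9120; cumulative 12880. Total 12880.
Order Q = ((T₁ × T₂) × (T₃ × T₄)): (T₁ × T₂): 20×28 by 28×4 → 20×4, cost 20·28·4 = 2240; (T₃ × T₄): 4×19 by 19×24 → 4×24, cost 4·19·24 = 1824; ((T₁ × T₂) × (T₃ × T₄)): 20×4 by 4×24 → 20×24, cost 20·4·24 = 1920; cumulative 5984. Total 5984.
Difference: |12880 − 5984| = 6896.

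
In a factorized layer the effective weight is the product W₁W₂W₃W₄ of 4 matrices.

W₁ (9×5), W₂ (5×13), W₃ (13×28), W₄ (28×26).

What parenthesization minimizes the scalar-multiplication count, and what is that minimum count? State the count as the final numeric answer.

Adjacent pairs: W₁W₂ = 9·5·13 = 585; W₂W₃ = 5·13·28 = 1820; W₃W₄ = 13·28·26 = 9464.
Length 3: W₁..W₃: k=1: 0+1820+9·5·28=3080; k=2: 585+0+9·13·28=3861 → min 3080 | W₂..W₄: k=2: 0+9464+5·13·26=11154; k=3: 1820+0+5·28·26=5460 → min 5460.
Length 4: W₁..W₄: k=1: 0+5460+9·5·26=6630; k=2: 585+9464+9·13·26=13091; k=3: 3080+0+9·28·26=9632 → min 6630.
Optimal parenthesization: (W₁((W₂W₃)W₄)) with cost 6630.

6630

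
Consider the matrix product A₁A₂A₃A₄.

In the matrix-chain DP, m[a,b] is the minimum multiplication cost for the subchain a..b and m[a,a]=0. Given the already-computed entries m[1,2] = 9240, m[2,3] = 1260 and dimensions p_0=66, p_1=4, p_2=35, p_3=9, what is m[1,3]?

3636

m[1,3] = min over k∈[1,2] of m[1,k]+m[k+1,3]+p_{0}·p_k·p_{3}.
k=1: 0 + 1260 + 66·4·9 = 3636; k=2: 9240 + 0 + 66·35·9 = 30030.
Minimum: 3636 at k=1.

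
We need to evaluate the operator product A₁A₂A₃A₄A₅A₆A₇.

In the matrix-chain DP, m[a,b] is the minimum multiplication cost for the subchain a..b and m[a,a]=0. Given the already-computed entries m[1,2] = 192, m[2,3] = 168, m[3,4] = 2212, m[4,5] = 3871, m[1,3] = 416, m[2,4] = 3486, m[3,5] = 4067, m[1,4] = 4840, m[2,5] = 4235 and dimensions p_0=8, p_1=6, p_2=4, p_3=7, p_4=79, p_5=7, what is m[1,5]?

m[1,5] = min over k∈[1,4] of m[1,k]+m[k+1,5]+p_{0}·p_k·p_{5}.
k=1: 0 + 4235 + 8·6·7 = 4571; k=2: 192 + 4067 + 8·4·7 = 4483; k=3: 416 + 3871 + 8·7·7 = 4679; k=4: 4840 + 0 + 8·79·7 = 9264.
Minimum: 4483 at k=2.

4483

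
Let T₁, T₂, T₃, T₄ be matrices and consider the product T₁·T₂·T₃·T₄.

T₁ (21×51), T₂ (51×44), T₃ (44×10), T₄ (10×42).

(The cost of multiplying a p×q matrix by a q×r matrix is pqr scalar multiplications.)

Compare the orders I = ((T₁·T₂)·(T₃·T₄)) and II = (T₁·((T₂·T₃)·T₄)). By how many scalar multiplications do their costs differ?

Order I = ((T₁·T₂)·(T₃·T₄)): (T₁·T₂): 21×51 by 51×44 → 21×44, cost 21·51·44 = 47124; (T₃·T₄): 44×10 by 10×42 → 44×42, cost 44·10·42 = 18480; ((T₁·T₂)·(T₃·T₄)): 21×44 by 44×42 → 21×42, cost 21·44·42 = 38808; cumulative 104412. Total 104412.
Order II = (T₁·((T₂·T₃)·T₄)): (T₂·T₃): 51×44 by 44×10 → 51×10, cost 51·44·10 = 22440; ((T₂·T₃)·T₄): 51×10 by 10×42 → 51×42, cost 51·10·42 = 21420; cumulative 43860; (T₁·((T₂·T₃)·T₄)): 21×51 by 51×42 → 21×42, cost 21·51·42 = 44982; cumulative 88842. Total 88842.
Difference: |104412 − 88842| = 15570.

15570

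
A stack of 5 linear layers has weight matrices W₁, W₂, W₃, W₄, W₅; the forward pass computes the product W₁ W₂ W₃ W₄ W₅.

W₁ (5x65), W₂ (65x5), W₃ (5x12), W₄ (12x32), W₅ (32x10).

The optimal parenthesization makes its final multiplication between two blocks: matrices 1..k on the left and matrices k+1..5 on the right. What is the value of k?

2

Adjacent pairs: W₁W₂ = 5·65·5 = 1625; W₂W₃ = 65·5·12 = 3900; W₃W₄ = 5·12·32 = 1920; W₄W₅ = 12·32·10 = 3840.
Length 3: W₁..W₃: k=1: 0+3900+5·65·12=7800; k=2: 1625+0+5·5·12=1925 → min 1925 | W₂..W₄: k=2: 0+1920+65·5·32=12320; k=3: 3900+0+65·12·32=28860 → min 12320 | W₃..W₅: k=3: 0+3840+5·12·10=4440; k=4: 1920+0+5·32·10=3520 → min 3520.
Length 4: W₁..W₄: k=1: 0+12320+5·65·32=22720; k=2: 1625+1920+5·5·32=4345; k=3: 1925+0+5·12·32=3845 → min 3845 | W₂..W₅: k=2: 0+3520+65·5·10=6770; k=3: 3900+3840+65·12·10=15540; k=4: 12320+0+65·32·10=33120 → min 6770.
Top-level splits: k=1: (W₁..W₁)·(W₂..W₅) → 0+6770+5·65·10 = 10020; k=2: (W₁..W₂)·(W₃..W₅) → 1625+3520+5·5·10 = 5395; k=3: (W₁..W₃)·(W₄..W₅) → 1925+3840+5·12·10 = 6365; k=4: (W₁..W₄)·(W₅..W₅) → 3845+0+5·32·10 = 5445.
Best split is after W₂, i.e. k = 2.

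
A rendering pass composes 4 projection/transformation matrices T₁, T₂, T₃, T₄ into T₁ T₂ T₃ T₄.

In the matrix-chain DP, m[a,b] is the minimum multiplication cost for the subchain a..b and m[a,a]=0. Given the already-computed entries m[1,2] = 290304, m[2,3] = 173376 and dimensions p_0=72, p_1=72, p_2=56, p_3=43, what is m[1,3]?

m[1,3] = min over k∈[1,2] of m[1,k]+m[k+1,3]+p_{0}·p_k·p_{3}.
k=1: 0 + 173376 + 72·72·43 = 396288; k=2: 290304 + 0 + 72·56·43 = 463680.
Minimum: 396288 at k=1.

396288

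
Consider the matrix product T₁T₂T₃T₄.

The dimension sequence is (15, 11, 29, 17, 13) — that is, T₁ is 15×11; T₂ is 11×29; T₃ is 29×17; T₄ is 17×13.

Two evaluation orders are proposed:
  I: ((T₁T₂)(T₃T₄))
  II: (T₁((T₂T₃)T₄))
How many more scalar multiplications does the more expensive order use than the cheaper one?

Order I = ((T₁T₂)(T₃T₄)): (T₁T₂): 15×11 by 11×29 → 15×29, cost 15·11·29 = 4785; (T₃T₄): 29×17 by 17×13 → 29×13, cost 29·17·13 = 6409; ((T₁T₂)(T₃T₄)): 15×29 by 29×13 → 15×13, cost 15·29·13 = 5655; cumulative 16849. Total 16849.
Order II = (T₁((T₂T₃)T₄)): (T₂T₃): 11×29 by 29×17 → 11×17, cost 11·29·17 = 5423; ((T₂T₃)T₄): 11×17 by 17×13 → 11×13, cost 11·17·13 = 2431; cumulative 7854; (T₁((T₂T₃)T₄)): 15×11 by 11×13 → 15×13, cost 15·11·13 = 2145; cumulative 9999. Total 9999.
Difference: |16849 − 9999| = 6850.

6850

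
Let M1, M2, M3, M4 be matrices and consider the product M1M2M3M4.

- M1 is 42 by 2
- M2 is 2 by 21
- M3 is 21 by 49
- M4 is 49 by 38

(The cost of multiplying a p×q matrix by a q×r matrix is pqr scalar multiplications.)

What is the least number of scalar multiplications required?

Adjacent pairs: M1M2 = 42·2·21 = 1764; M2M3 = 2·21·49 = 2058; M3M4 = 21·49·38 = 39102.
Length 3: M1..M3: k=1: 0+2058+42·2·49=6174; k=2: 1764+0+42·21·49=44982 → min 6174 | M2..M4: k=2: 0+39102+2·21·38=40698; k=3: 2058+0+2·49·38=5782 → min 5782.
Length 4: M1..M4: k=1: 0+5782+42·2·38=8974; k=2: 1764+39102+42·21·38=74382; k=3: 6174+0+42·49·38=84378 → min 8974.
Optimal order: (M1((M2M3)M4)) with cost 8974.

8974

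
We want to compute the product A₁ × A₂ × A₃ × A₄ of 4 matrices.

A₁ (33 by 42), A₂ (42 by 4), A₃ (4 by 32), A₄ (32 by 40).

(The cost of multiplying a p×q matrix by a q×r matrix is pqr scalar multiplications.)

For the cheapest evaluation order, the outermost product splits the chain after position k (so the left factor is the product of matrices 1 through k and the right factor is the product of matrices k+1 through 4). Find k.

Adjacent pairs: A₁A₂ = 33·42·4 = 5544; A₂A₃ = 42·4·32 = 5376; A₃A₄ = 4·32·40 = 5120.
Length 3: A₁..A₃: k=1: 0+5376+33·42·32=49728; k=2: 5544+0+33·4·32=9768 → min 9768 | A₂..A₄: k=2: 0+5120+42·4·40=11840; k=3: 5376+0+42·32·40=59136 → min 11840.
Top-level splits: k=1: (A₁..A₁)·(A₂..A₄) → 0+11840+33·42·40 = 67280; k=2: (A₁..A₂)·(A₃..A₄) → 5544+5120+33·4·40 = 15944; k=3: (A₁..A₃)·(A₄..A₄) → 9768+0+33·32·40 = 52008.
Best split is after A₂, i.e. k = 2.

2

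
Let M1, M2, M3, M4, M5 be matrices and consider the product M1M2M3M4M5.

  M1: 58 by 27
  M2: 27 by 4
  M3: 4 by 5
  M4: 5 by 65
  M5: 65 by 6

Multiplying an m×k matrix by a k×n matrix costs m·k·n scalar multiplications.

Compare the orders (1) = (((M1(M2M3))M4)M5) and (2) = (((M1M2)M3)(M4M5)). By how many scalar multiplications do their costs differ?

38726

Order (1) = (((M1(M2M3))M4)M5): (M2M3): 27×4 by 4×5 → 27×5, cost 27·4·5 = 540; (M1(M2M3)): 58×27 by 27×5 → 58×5, cost 58·27·5 = 7830; cumulative 8370; ((M1(M2M3))M4): 58×5 by 5×65 → 58×65, cost 58·5·65 = 18850; cumulative 27220; (((M1(M2M3))M4)M5): 58×65 by 65×6 → 58×6, cost 58·65·6 = 22620; cumulative 49840. Total 49840.
Order (2) = (((M1M2)M3)(M4M5)): (M1M2): 58×27 by 27×4 → 58×4, cost 58·27·4 = 6264; ((M1M2)M3): 58×4 by 4×5 → 58×5, cost 58·4·5 = 1160; cumulative 7424; (M4M5): 5×65 by 65×6 → 5×6, cost 5·65·6 = 1950; (((M1M2)M3)(M4M5)): 58×5 by 5×6 → 58×6, cost 58·5·6 = 1740; cumulative 11114. Total 11114.
Difference: |49840 − 11114| = 38726.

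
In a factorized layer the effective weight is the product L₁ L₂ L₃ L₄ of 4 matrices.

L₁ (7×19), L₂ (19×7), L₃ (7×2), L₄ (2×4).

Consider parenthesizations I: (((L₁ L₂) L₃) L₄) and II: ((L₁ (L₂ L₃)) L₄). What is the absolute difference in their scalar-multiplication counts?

497

Order I = (((L₁ L₂) L₃) L₄): (L₁ L₂): 7×19 by 19×7 → 7×7, cost 7·19·7 = 931; ((L₁ L₂) L₃): 7×7 by 7×2 → 7×2, cost 7·7·2 = 98; cumulative 1029; (((L₁ L₂) L₃) L₄): 7×2 by 2×4 → 7×4, cost 7·2·4 = 56; cumulative 1085. Total 1085.
Order II = ((L₁ (L₂ L₃)) L₄): (L₂ L₃): 19×7 by 7×2 → 19×2, cost 19·7·2 = 266; (L₁ (L₂ L₃)): 7×19 by 19×2 → 7×2, cost 7·19·2 = 266; cumulative 532; ((L₁ (L₂ L₃)) L₄): 7×2 by 2×4 → 7×4, cost 7·2·4 = 56; cumulative 588. Total 588.
Difference: |1085 − 588| = 497.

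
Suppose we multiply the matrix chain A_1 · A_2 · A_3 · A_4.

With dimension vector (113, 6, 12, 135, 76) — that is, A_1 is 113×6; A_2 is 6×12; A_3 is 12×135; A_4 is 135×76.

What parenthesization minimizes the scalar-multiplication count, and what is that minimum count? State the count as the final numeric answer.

Adjacent pairs: A_1A_2 = 113·6·12 = 8136; A_2A_3 = 6·12·135 = 9720; A_3A_4 = 12·135·76 = 123120.
Length 3: A_1..A_3: k=1: 0+9720+113·6·135=101250; k=2: 8136+0+113·12·135=191196 → min 101250 | A_2..A_4: k=2: 0+123120+6·12·76=128592; k=3: 9720+0+6·135·76=71280 → min 71280.
Length 4: A_1..A_4: k=1: 0+71280+113·6·76=122808; k=2: 8136+123120+113·12·76=234312; k=3: 101250+0+113·135·76=1260630 → min 122808.
Optimal parenthesization: (A_1 · ((A_2 · A_3) · A_4)) with cost 122808.

122808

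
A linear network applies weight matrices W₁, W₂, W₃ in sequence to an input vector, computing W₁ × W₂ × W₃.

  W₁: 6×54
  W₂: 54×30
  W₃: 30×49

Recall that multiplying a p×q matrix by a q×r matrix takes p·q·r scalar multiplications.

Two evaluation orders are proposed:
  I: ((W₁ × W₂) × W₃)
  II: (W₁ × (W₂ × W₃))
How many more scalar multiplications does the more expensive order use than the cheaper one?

Order I = ((W₁ × W₂) × W₃): (W₁ × W₂): 6×54 by 54×30 → 6×30, cost 6·54·30 = 9720; ((W₁ × W₂) × W₃): 6×30 by 30×49 → 6×49, cost 6·30·49 = 8820; cumulative 18540. Total 18540.
Order II = (W₁ × (W₂ × W₃)): (W₂ × W₃): 54×30 by 30×49 → 54×49, cost 54·30·49 = 79380; (W₁ × (W₂ × W₃)): 6×54 by 54×49 → 6×49, cost 6·54·49 = 15876; cumulative 95256. Total 95256.
Difference: |18540 − 95256| = 76716.

76716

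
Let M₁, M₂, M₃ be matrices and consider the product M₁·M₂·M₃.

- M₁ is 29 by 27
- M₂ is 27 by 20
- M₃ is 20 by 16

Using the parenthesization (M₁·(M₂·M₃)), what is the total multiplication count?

(M₂·M₃): 27×20 by 20×16 → 27×16, cost 27·20·16 = 8640
(M₁·(M₂·M₃)): 29×27 by 27×16 → 29×16, cost 29·27·16 = 12528; cumulative 21168
Total: 21168 scalar multiplications.

21168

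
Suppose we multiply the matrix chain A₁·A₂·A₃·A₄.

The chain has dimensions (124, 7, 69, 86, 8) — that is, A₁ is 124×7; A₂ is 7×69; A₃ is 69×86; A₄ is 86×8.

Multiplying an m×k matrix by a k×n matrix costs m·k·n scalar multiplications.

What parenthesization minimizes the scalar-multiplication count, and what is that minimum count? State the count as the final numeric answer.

53298

Adjacent pairs: A₁A₂ = 124·7·69 = 59892; A₂A₃ = 7·69·86 = 41538; A₃A₄ = 69·86·8 = 47472.
Length 3: A₁..A₃: k=1: 0+41538+124·7·86=116186; k=2: 59892+0+124·69·86=795708 → min 116186 | A₂..A₄: k=2: 0+47472+7·69·8=51336; k=3: 41538+0+7·86·8=46354 → min 46354.
Length 4: A₁..A₄: k=1: 0+46354+124·7·8=53298; k=2: 59892+47472+124·69·8=175812; k=3: 116186+0+124·86·8=201498 → min 53298.
Optimal parenthesization: (A₁·((A₂·A₃)·A₄)) with cost 53298.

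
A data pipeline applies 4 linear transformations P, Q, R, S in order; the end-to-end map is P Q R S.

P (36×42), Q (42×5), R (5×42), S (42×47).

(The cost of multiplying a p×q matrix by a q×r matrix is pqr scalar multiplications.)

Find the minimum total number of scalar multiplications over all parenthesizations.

Adjacent pairs: PQ = 36·42·5 = 7560; QR = 42·5·42 = 8820; RS = 5·42·47 = 9870.
Length 3: P..R: k=1: 0+8820+36·42·42=72324; k=2: 7560+0+36·5·42=15120 → min 15120 | Q..S: k=2: 0+9870+42·5·47=19740; k=3: 8820+0+42·42·47=91728 → min 19740.
Length 4: P..S: k=1: 0+19740+36·42·47=90804; k=2: 7560+9870+36·5·47=25890; k=3: 15120+0+36·42·47=86184 → min 25890.
Optimal order: ((P Q) (R S)) with cost 25890.

25890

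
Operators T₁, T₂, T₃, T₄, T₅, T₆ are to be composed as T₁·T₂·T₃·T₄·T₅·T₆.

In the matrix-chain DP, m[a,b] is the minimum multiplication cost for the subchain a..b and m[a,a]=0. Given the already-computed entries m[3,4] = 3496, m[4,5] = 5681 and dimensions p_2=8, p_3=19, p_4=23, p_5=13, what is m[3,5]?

5888

m[3,5] = min over k∈[3,4] of m[3,k]+m[k+1,5]+p_{2}·p_k·p_{5}.
k=3: 0 + 5681 + 8·19·13 = 7657; k=4: 3496 + 0 + 8·23·13 = 5888.
Minimum: 5888 at k=4.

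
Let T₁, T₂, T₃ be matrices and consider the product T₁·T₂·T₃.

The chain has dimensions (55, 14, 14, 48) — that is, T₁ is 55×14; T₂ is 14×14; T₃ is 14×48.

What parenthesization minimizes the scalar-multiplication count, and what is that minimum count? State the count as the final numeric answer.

46368

(T₁·(T₂·T₃)): cost 46368.
((T₁·T₂)·T₃): cost 47740.
Optimal: (T₁·(T₂·T₃)) with cost 46368.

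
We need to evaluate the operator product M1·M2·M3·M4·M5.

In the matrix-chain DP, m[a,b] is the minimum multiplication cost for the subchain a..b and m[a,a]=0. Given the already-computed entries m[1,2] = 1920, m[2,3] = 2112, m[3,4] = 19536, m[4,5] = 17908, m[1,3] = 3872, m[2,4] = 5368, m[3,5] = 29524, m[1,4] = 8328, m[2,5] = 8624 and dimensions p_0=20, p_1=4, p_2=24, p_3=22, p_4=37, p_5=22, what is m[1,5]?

10384

m[1,5] = min over k∈[1,4] of m[1,k]+m[k+1,5]+p_{0}·p_k·p_{5}.
k=1: 0 + 8624 + 20·4·22 = 10384; k=2: 1920 + 29524 + 20·24·22 = 42004; k=3: 3872 + 17908 + 20·22·22 = 31460; k=4: 8328 + 0 + 20·37·22 = 24608.
Minimum: 10384 at k=1.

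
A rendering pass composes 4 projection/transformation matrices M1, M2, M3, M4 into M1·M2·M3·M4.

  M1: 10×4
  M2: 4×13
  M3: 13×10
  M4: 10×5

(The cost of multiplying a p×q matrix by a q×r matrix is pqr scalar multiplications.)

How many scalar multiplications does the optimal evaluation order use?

920

Adjacent pairs: M1M2 = 10·4·13 = 520; M2M3 = 4·13·10 = 520; M3M4 = 13·10·5 = 650.
Length 3: M1..M3: k=1: 0+520+10·4·10=920; k=2: 520+0+10·13·10=1820 → min 920 | M2..M4: k=2: 0+650+4·13·5=910; k=3: 520+0+4·10·5=720 → min 720.
Length 4: M1..M4: k=1: 0+720+10·4·5=920; k=2: 520+650+10·13·5=1820; k=3: 920+0+10·10·5=1420 → min 920.
Optimal order: (M1·((M2·M3)·M4)) with cost 920.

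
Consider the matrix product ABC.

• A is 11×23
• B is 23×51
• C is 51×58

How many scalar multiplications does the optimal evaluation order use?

Order (A(BC)): (BC): 23×51 by 51×58 → 23×58, cost 23·51·58 = 68034; (A(BC)): 11×23 by 23×58 → 11×58, cost 11·23·58 = 14674; cumulative 82708. Total 82708.
Order ((AB)C): (AB): 11×23 by 23×51 → 11×51, cost 11·23·51 = 12903; ((AB)C): 11×51 by 51×58 → 11×58, cost 11·51·58 = 32538; cumulative 45441. Total 45441.
Minimum: 45441.

45441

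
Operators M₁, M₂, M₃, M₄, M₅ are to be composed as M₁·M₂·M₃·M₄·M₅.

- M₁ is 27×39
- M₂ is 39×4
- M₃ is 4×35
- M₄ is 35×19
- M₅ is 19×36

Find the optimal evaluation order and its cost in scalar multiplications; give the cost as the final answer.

Adjacent pairs: M₁M₂ = 27·39·4 = 4212; M₂M₃ = 39·4·35 = 5460; M₃M₄ = 4·35·19 = 2660; M₄M₅ = 35·19·36 = 23940.
Length 3: M₁..M₃: k=1: 0+5460+27·39·35=42315; k=2: 4212+0+27·4·35=7992 → min 7992 | M₂..M₄: k=2: 0+2660+39·4·19=5624; k=3: 5460+0+39·35·19=31395 → min 5624 | M₃..M₅: k=3: 0+23940+4·35·36=28980; k=4: 2660+0+4·19·36=5396 → min 5396.
Length 4: M₁..M₄: k=1: 0+5624+27·39·19=25631; k=2: 4212+2660+27·4·19=8924; k=3: 7992+0+27·35·19=25947 → min 8924 | M₂..M₅: k=2: 0+5396+39·4·36=11012; k=3: 5460+23940+39·35·36=78540; k=4: 5624+0+39·19·36=32300 → min 11012.
Length 5: M₁..M₅: k=1: 0+11012+27·39·36=48920; k=2: 4212+5396+27·4·36=13496; k=3: 7992+23940+27·35·36=65952; k=4: 8924+0+27·19·36=27392 → min 13496.
Optimal parenthesization: ((M₁·M₂)·((M₃·M₄)·M₅)) with cost 13496.

13496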